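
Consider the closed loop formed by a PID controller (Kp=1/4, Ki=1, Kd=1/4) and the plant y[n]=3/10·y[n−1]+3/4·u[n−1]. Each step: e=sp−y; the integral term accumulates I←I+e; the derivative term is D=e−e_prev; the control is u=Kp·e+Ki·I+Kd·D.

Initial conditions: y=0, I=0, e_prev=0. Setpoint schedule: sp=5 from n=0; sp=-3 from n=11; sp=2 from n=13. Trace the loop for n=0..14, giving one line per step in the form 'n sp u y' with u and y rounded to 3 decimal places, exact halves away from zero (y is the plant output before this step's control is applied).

0 5 7.500 0.000
1 5 2.813 5.625
2 5 6.336 3.797
3 5 3.941 5.891
4 5 5.325 4.723
5 5 4.278 5.411
6 5 4.908 4.832
7 5 4.483 5.130
8 5 4.771 4.902
9 5 4.592 5.049
10 5 4.715 4.958
11 -3 -7.364 5.024
12 -3 0.188 -4.016
13 2 2.016 -1.064
14 2 1.183 1.193

(exact arithmetic carried between steps; '≈' marks a value shown rounded to 6 d.p. or computed from one; I and e_prev carry over from the previous line; the table rounds u and y to 3 d.p., halves away from zero)
n=0: y=0, sp=5, e=sp−y=5; I=5, D=e−e_prev=5; u=1/4·5+1·5+1/4·5=7.5; next y=3/10·0+3/4·7.5=5.625
n=1: y=5.625, sp=5, e=sp−y=-0.625; I=4.375, D=e−e_prev=-5.625; u=1/4·(-0.625)+1·4.375+1/4·(-5.625)=2.8125; next y=3/10·5.625+3/4·2.8125=3.796875
n=2: y=3.796875, sp=5, e=sp−y=1.203125; I=5.578125, D=e−e_prev=1.828125; u=1/4·1.203125+1·5.578125+1/4·1.828125≈6.335938; next y=3/10·3.796875+3/4·6.335938≈5.891016
n=3: y≈5.891016, sp=5, e=sp−y≈-0.891016; I≈4.687109, D=e−e_prev≈-2.094141; u=1/4·(-0.891016)+1·4.687109+1/4·(-2.094141)≈3.940820; next y=3/10·5.891016+3/4·3.940820≈4.722920
n=4: y≈4.722920, sp=5, e=sp−y≈0.277080; I≈4.964189, D=e−e_prev≈1.168096; u=1/4·0.277080+1·4.964189+1/4·1.168096≈5.325483; next y=3/10·4.722920+3/4·5.325483≈5.410989
n=5: y≈5.410989, sp=5, e=sp−y≈-0.410989; I≈4.553201, D=e−e_prev≈-0.688069; u=1/4·(-0.410989)+1·4.553201+1/4·(-0.688069)≈4.278437; next y=3/10·5.410989+3/4·4.278437≈4.832124
n=6: y≈4.832124, sp=5, e=sp−y≈0.167876; I≈4.721077, D=e−e_prev≈0.578864; u=1/4·0.167876+1·4.721077+1/4·0.578864≈4.907762; next y=3/10·4.832124+3/4·4.907762≈5.130459
n=7: y≈5.130459, sp=5, e=sp−y≈-0.130459; I≈4.590618, D=e−e_prev≈-0.298335; u=1/4·(-0.130459)+1·4.590618+1/4·(-0.298335)≈4.483420; next y=3/10·5.130459+3/4·4.483420≈4.901702
n=8: y≈4.901702, sp=5, e=sp−y≈0.098298; I≈4.688916, D=e−e_prev≈0.228756; u=1/4·0.098298+1·4.688916+1/4·0.228756≈4.770679; next y=3/10·4.901702+3/4·4.770679≈5.048520
n=9: y≈5.048520, sp=5, e=sp−y≈-0.048520; I≈4.640396, D=e−e_prev≈-0.146818; u=1/4·(-0.048520)+1·4.640396+1/4·(-0.146818)≈4.591561; next y=3/10·5.048520+3/4·4.591561≈4.958227
n=10: y≈4.958227, sp=5, e=sp−y≈0.041773; I≈4.682169, D=e−e_prev≈0.090293; u=1/4·0.041773+1·4.682169+1/4·0.090293≈4.715185; next y=3/10·4.958227+3/4·4.715185≈5.023857
n=11: y≈5.023857, sp=-3, e=sp−y≈-8.023857; I≈-3.341688, D=e−e_prev≈-8.065630; u=1/4·(-8.023857)+1·(-3.341688)+1/4·(-8.065630)≈-7.364060; next y=3/10·5.023857+3/4·(-7.364060)≈-4.015888
n=12: y≈-4.015888, sp=-3, e=sp−y≈1.015888; I≈-2.325800, D=e−e_prev≈9.039745; u=1/4·1.015888+1·(-2.325800)+1/4·9.039745≈0.188108; next y=3/10·(-4.015888)+3/4·0.188108≈-1.063685
n=13: y≈-1.063685, sp=2, e=sp−y≈3.063685; I≈0.737885, D=e−e_prev≈2.047797; u=1/4·3.063685+1·0.737885+1/4·2.047797≈2.015756; next y=3/10·(-1.063685)+3/4·2.015756≈1.192711
n=14: y≈1.192711, sp=2, e=sp−y≈0.807289; I≈1.545174, D=e−e_prev≈-2.256397; u=1/4·0.807289+1·1.545174+1/4·(-2.256397)≈1.182897; next y=3/10·1.192711+3/4·1.182897≈1.244986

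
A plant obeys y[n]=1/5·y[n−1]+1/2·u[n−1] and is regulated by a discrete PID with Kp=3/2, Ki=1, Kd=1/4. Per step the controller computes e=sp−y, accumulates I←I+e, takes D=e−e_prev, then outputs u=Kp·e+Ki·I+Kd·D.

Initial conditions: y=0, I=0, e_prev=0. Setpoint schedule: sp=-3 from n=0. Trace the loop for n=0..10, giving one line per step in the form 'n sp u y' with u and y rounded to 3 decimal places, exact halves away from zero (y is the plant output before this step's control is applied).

(exact arithmetic carried between steps; '≈' marks a value shown rounded to 6 d.p. or computed from one; I and e_prev carry over from the previous line; the table rounds u and y to 3 d.p., halves away from zero)
n=0: y=0, sp=-3, e=sp−y=-3; I=-3, D=e−e_prev=-3; u=3/2·(-3)+1·(-3)+1/4·(-3)=-8.25; next y=1/5·0+1/2·(-8.25)=-4.125
n=1: y=-4.125, sp=-3, e=sp−y=1.125; I=-1.875, D=e−e_prev=4.125; u=3/2·1.125+1·(-1.875)+1/4·4.125=0.84375; next y=1/5·(-4.125)+1/2·0.84375=-0.403125
n=2: y=-0.403125, sp=-3, e=sp−y=-2.596875; I=-4.471875, D=e−e_prev=-3.721875; u=3/2·(-2.596875)+1·(-4.471875)+1/4·(-3.721875)≈-9.297656; next y=1/5·(-0.403125)+1/2·(-9.297656)≈-4.729453
n=3: y≈-4.729453, sp=-3, e=sp−y≈1.729453; I≈-2.742422, D=e−e_prev≈4.326328; u=3/2·1.729453+1·(-2.742422)+1/4·4.326328≈0.933340; next y=1/5·(-4.729453)+1/2·0.933340≈-0.479221
n=4: y≈-0.479221, sp=-3, e=sp−y≈-2.520779; I≈-5.263201, D=e−e_prev≈-4.250232; u=3/2·(-2.520779)+1·(-5.263201)+1/4·(-4.250232)≈-10.106928; next y=1/5·(-0.479221)+1/2·(-10.106928)≈-5.149308
n=5: y≈-5.149308, sp=-3, e=sp−y≈2.149308; I≈-3.113893, D=e−e_prev≈4.670088; u=3/2·2.149308+1·(-3.113893)+1/4·4.670088≈1.277591; next y=1/5·(-5.149308)+1/2·1.277591≈-0.391066
n=6: y≈-0.391066, sp=-3, e=sp−y≈-2.608934; I≈-5.722827, D=e−e_prev≈-4.758242; u=3/2·(-2.608934)+1·(-5.722827)+1/4·(-4.758242)≈-10.825789; next y=1/5·(-0.391066)+1/2·(-10.825789)≈-5.491107
n=7: y≈-5.491107, sp=-3, e=sp−y≈2.491107; I≈-3.231719, D=e−e_prev≈5.100041; u=3/2·2.491107+1·(-3.231719)+1/4·5.100041≈1.779952; next y=1/5·(-5.491107)+1/2·1.779952≈-0.208245
n=8: y≈-0.208245, sp=-3, e=sp−y≈-2.791755; I≈-6.023474, D=e−e_prev≈-5.282862; u=3/2·(-2.791755)+1·(-6.023474)+1/4·(-5.282862)≈-11.531821; next y=1/5·(-0.208245)+1/2·(-11.531821)≈-5.807560
n=9: y≈-5.807560, sp=-3, e=sp−y≈2.807560; I≈-3.215914, D=e−e_prev≈5.599314; u=3/2·2.807560+1·(-3.215914)+1/4·5.599314≈2.395254; next y=1/5·(-5.807560)+1/2·2.395254≈0.036115
n=10: y≈0.036115, sp=-3, e=sp−y≈-3.036115; I≈-6.252029, D=e−e_prev≈-5.843675; u=3/2·(-3.036115)+1·(-6.252029)+1/4·(-5.843675)≈-12.267121; next y=1/5·0.036115+1/2·(-12.267121)≈-6.126337

0 -3 -8.250 0.000
1 -3 0.844 -4.125
2 -3 -9.298 -0.403
3 -3 0.933 -4.729
4 -3 -10.107 -0.479
5 -3 1.278 -5.149
6 -3 -10.826 -0.391
7 -3 1.780 -5.491
8 -3 -11.532 -0.208
9 -3 2.395 -5.808
10 -3 -12.267 0.036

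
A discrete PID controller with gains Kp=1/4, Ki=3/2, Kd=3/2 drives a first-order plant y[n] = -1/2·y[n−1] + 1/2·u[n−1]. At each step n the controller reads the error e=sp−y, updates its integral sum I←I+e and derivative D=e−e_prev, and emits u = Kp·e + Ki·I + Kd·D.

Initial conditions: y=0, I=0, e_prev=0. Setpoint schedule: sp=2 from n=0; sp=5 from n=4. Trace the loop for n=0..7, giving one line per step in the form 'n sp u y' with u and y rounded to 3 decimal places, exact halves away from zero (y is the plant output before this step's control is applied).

(exact arithmetic carried between steps; '≈' marks a value shown rounded to 6 d.p. or computed from one; I and e_prev carry over from the previous line; the table rounds u and y to 3 d.p., halves away from zero)
n=0: y=0, sp=2, e=sp−y=2; I=2, D=e−e_prev=2; u=1/4·2+3/2·2+3/2·2=6.5; next y=-1/2·0+1/2·6.5=3.25
n=1: y=3.25, sp=2, e=sp−y=-1.25; I=0.75, D=e−e_prev=-3.25; u=1/4·(-1.25)+3/2·0.75+3/2·(-3.25)=-4.0625; next y=-1/2·3.25+1/2·(-4.0625)=-3.65625
n=2: y=-3.65625, sp=2, e=sp−y=5.65625; I=6.40625, D=e−e_prev=6.90625; u=1/4·5.65625+3/2·6.40625+3/2·6.90625≈21.382813; next y=-1/2·(-3.65625)+1/2·21.382813≈12.519531
n=3: y≈12.519531, sp=2, e=sp−y≈-10.519531; I≈-4.113281, D=e−e_prev≈-16.175781; u=1/4·(-10.519531)+3/2·(-4.113281)+3/2·(-16.175781)≈-33.063477; next y=-1/2·12.519531+1/2·(-33.063477)≈-22.791504
n=4: y≈-22.791504, sp=5, e=sp−y≈27.791504; I≈23.678223, D=e−e_prev≈38.311035; u=1/4·27.791504+3/2·23.678223+3/2·38.311035≈99.931763; next y=-1/2·(-22.791504)+1/2·99.931763≈61.361633
n=5: y≈61.361633, sp=5, e=sp−y≈-56.361633; I≈-32.683411, D=e−e_prev≈-84.153137; u=1/4·(-56.361633)+3/2·(-32.683411)+3/2·(-84.153137)≈-189.345230; next y=-1/2·61.361633+1/2·(-189.345230)≈-125.353432
n=6: y≈-125.353432, sp=5, e=sp−y≈130.353432; I≈97.670021, D=e−e_prev≈186.715065; u=1/4·130.353432+3/2·97.670021+3/2·186.715065≈459.165987; next y=-1/2·(-125.353432)+1/2·459.165987≈292.259709
n=7: y≈292.259709, sp=5, e=sp−y≈-287.259709; I≈-189.589688, D=e−e_prev≈-417.613141; u=1/4·(-287.259709)+3/2·(-189.589688)+3/2·(-417.613141)≈-982.619171; next y=-1/2·292.259709+1/2·(-982.619171)≈-637.439440

0 2 6.500 0.000
1 2 -4.063 3.250
2 2 21.383 -3.656
3 2 -33.063 12.520
4 5 99.932 -22.792
5 5 -189.345 61.362
6 5 459.166 -125.353
7 5 -982.619 292.260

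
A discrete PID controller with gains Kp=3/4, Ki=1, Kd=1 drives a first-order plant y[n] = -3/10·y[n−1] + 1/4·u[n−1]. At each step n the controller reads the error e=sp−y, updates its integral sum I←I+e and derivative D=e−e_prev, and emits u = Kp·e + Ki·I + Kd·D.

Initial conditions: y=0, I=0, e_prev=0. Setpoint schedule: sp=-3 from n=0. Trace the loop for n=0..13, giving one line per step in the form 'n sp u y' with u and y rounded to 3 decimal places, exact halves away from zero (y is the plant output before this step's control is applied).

(exact arithmetic carried between steps; '≈' marks a value shown rounded to 6 d.p. or computed from one; I and e_prev carry over from the previous line; the table rounds u and y to 3 d.p., halves away from zero)
n=0: y=0, sp=-3, e=sp−y=-3; I=-3, D=e−e_prev=-3; u=3/4·(-3)+1·(-3)+1·(-3)=-8.25; next y=-3/10·0+1/4·(-8.25)=-2.0625
n=1: y=-2.0625, sp=-3, e=sp−y=-0.9375; I=-3.9375, D=e−e_prev=2.0625; u=3/4·(-0.9375)+1·(-3.9375)+1·2.0625=-2.578125; next y=-3/10·(-2.0625)+1/4·(-2.578125)≈-0.025781
n=2: y≈-0.025781, sp=-3, e=sp−y≈-2.974219; I≈-6.911719, D=e−e_prev≈-2.036719; u=3/4·(-2.974219)+1·(-6.911719)+1·(-2.036719)≈-11.179102; next y=-3/10·(-0.025781)+1/4·(-11.179102)≈-2.787041
n=3: y≈-2.787041, sp=-3, e=sp−y≈-0.212959; I≈-7.124678, D=e−e_prev≈2.761260; u=3/4·(-0.212959)+1·(-7.124678)+1·2.761260≈-4.523137; next y=-3/10·(-2.787041)+1/4·(-4.523137)≈-0.294672
n=4: y≈-0.294672, sp=-3, e=sp−y≈-2.705328; I≈-9.830006, D=e−e_prev≈-2.492369; u=3/4·(-2.705328)+1·(-9.830006)+1·(-2.492369)≈-14.351371; next y=-3/10·(-0.294672)+1/4·(-14.351371)≈-3.499441
n=5: y≈-3.499441, sp=-3, e=sp−y≈0.499441; I≈-9.330565, D=e−e_prev≈3.204769; u=3/4·0.499441+1·(-9.330565)+1·3.204769≈-5.751215; next y=-3/10·(-3.499441)+1/4·(-5.751215)≈-0.387971
n=6: y≈-0.387971, sp=-3, e=sp−y≈-2.612029; I≈-11.942593, D=e−e_prev≈-3.111470; u=3/4·(-2.612029)+1·(-11.942593)+1·(-3.111470)≈-17.013085; next y=-3/10·(-0.387971)+1/4·(-17.013085)≈-4.136880
n=7: y≈-4.136880, sp=-3, e=sp−y≈1.136880; I≈-10.805714, D=e−e_prev≈3.748908; u=3/4·1.136880+1·(-10.805714)+1·3.748908≈-6.204145; next y=-3/10·(-4.136880)+1/4·(-6.204145)≈-0.309972
n=8: y≈-0.309972, sp=-3, e=sp−y≈-2.690028; I≈-13.495741, D=e−e_prev≈-3.826907; u=3/4·(-2.690028)+1·(-13.495741)+1·(-3.826907)≈-19.340169; next y=-3/10·(-0.309972)+1/4·(-19.340169)≈-4.742051
n=9: y≈-4.742051, sp=-3, e=sp−y≈1.742051; I≈-11.753691, D=e−e_prev≈4.432078; u=3/4·1.742051+1·(-11.753691)+1·4.432078≈-6.015075; next y=-3/10·(-4.742051)+1/4·(-6.015075)≈-0.081153
n=10: y≈-0.081153, sp=-3, e=sp−y≈-2.918847; I≈-14.672537, D=e−e_prev≈-4.660897; u=3/4·(-2.918847)+1·(-14.672537)+1·(-4.660897)≈-21.522569; next y=-3/10·(-0.081153)+1/4·(-21.522569)≈-5.356296
n=11: y≈-5.356296, sp=-3, e=sp−y≈2.356296; I≈-12.316241, D=e−e_prev≈5.275143; u=3/4·2.356296+1·(-12.316241)+1·5.275143≈-5.273876; next y=-3/10·(-5.356296)+1/4·(-5.273876)≈0.288420
n=12: y≈0.288420, sp=-3, e=sp−y≈-3.288420; I≈-15.604661, D=e−e_prev≈-5.644716; u=3/4·(-3.288420)+1·(-15.604661)+1·(-5.644716)≈-23.715692; next y=-3/10·0.288420+1/4·(-23.715692)≈-6.015449
n=13: y≈-6.015449, sp=-3, e=sp−y≈3.015449; I≈-12.589212, D=e−e_prev≈6.303869; u=3/4·3.015449+1·(-12.589212)+1·6.303869≈-4.023756; next y=-3/10·(-6.015449)+1/4·(-4.023756)≈0.798696

0 -3 -8.250 0.000
1 -3 -2.578 -2.063
2 -3 -11.179 -0.026
3 -3 -4.523 -2.787
4 -3 -14.351 -0.295
5 -3 -5.751 -3.499
6 -3 -17.013 -0.388
7 -3 -6.204 -4.137
8 -3 -19.340 -0.310
9 -3 -6.015 -4.742
10 -3 -21.523 -0.081
11 -3 -5.274 -5.356
12 -3 -23.716 0.288
13 -3 -4.024 -6.015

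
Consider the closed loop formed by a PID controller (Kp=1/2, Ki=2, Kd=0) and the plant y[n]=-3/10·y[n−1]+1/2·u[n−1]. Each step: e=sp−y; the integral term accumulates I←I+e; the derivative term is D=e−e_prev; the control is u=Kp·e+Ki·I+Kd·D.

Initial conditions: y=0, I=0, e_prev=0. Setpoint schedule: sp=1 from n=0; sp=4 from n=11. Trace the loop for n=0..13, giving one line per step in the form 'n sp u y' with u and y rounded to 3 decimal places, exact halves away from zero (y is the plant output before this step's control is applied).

(exact arithmetic carried between steps; '≈' marks a value shown rounded to 6 d.p. or computed from one; I and e_prev carry over from the previous line; the table rounds u and y to 3 d.p., halves away from zero)
n=0: y=0, sp=1, e=sp−y=1; I=1, D=e−e_prev=1; u=1/2·1+2·1+0·1=2.5; next y=-3/10·0+1/2·2.5=1.25
n=1: y=1.25, sp=1, e=sp−y=-0.25; I=0.75, D=e−e_prev=-1.25; u=1/2·(-0.25)+2·0.75+0·(-1.25)=1.375; next y=-3/10·1.25+1/2·1.375=0.3125
n=2: y=0.3125, sp=1, e=sp−y=0.6875; I=1.4375, D=e−e_prev=0.9375; u=1/2·0.6875+2·1.4375+0·0.9375=3.21875; next y=-3/10·0.3125+1/2·3.21875=1.515625
n=3: y=1.515625, sp=1, e=sp−y=-0.515625; I=0.921875, D=e−e_prev=-1.203125; u=1/2·(-0.515625)+2·0.921875+0·(-1.203125)≈1.585938; next y=-3/10·1.515625+1/2·1.585938≈0.338281
n=4: y≈0.338281, sp=1, e=sp−y≈0.661719; I≈1.583594, D=e−e_prev≈1.177344; u=1/2·0.661719+2·1.583594+0·1.177344≈3.498047; next y=-3/10·0.338281+1/2·3.498047≈1.647539
n=5: y≈1.647539, sp=1, e=sp−y≈-0.647539; I≈0.936055, D=e−e_prev≈-1.309258; u=1/2·(-0.647539)+2·0.936055+0·(-1.309258)≈1.548340; next y=-3/10·1.647539+1/2·1.548340≈0.279908
n=6: y≈0.279908, sp=1, e=sp−y≈0.720092; I≈1.656146, D=e−e_prev≈1.367631; u=1/2·0.720092+2·1.656146+0·1.367631≈3.672339; next y=-3/10·0.279908+1/2·3.672339≈1.752197
n=7: y≈1.752197, sp=1, e=sp−y≈-0.752197; I≈0.903950, D=e−e_prev≈-1.472289; u=1/2·(-0.752197)+2·0.903950+0·(-1.472289)≈1.431801; next y=-3/10·1.752197+1/2·1.431801≈0.190241
n=8: y≈0.190241, sp=1, e=sp−y≈0.809759; I≈1.713708, D=e−e_prev≈1.561956; u=1/2·0.809759+2·1.713708+0·1.561956≈3.832296; next y=-3/10·0.190241+1/2·3.832296≈1.859076
n=9: y≈1.859076, sp=1, e=sp−y≈-0.859076; I≈0.854633, D=e−e_prev≈-1.668835; u=1/2·(-0.859076)+2·0.854633+0·(-1.668835)≈1.279727; next y=-3/10·1.859076+1/2·1.279727≈0.082141
n=10: y≈0.082141, sp=1, e=sp−y≈0.917859; I≈1.772492, D=e−e_prev≈1.776935; u=1/2·0.917859+2·1.772492+0·1.776935≈4.003913; next y=-3/10·0.082141+1/2·4.003913≈1.977314
n=11: y≈1.977314, sp=4, e=sp−y≈2.022686; I≈3.795178, D=e−e_prev≈1.104827; u=1/2·2.022686+2·3.795178+0·1.104827≈8.601698; next y=-3/10·1.977314+1/2·8.601698≈3.707655
n=12: y≈3.707655, sp=4, e=sp−y≈0.292345; I≈4.087523, D=e−e_prev≈-1.730341; u=1/2·0.292345+2·4.087523+0·(-1.730341)≈8.321218; next y=-3/10·3.707655+1/2·8.321218≈3.048313
n=13: y≈3.048313, sp=4, e=sp−y≈0.951687; I≈5.039210, D=e−e_prev≈0.659342; u=1/2·0.951687+2·5.039210+0·0.659342≈10.554264; next y=-3/10·3.048313+1/2·10.554264≈4.362638

0 1 2.500 0.000
1 1 1.375 1.250
2 1 3.219 0.313
3 1 1.586 1.516
4 1 3.498 0.338
5 1 1.548 1.648
6 1 3.672 0.280
7 1 1.432 1.752
8 1 3.832 0.190
9 1 1.280 1.859
10 1 4.004 0.082
11 4 8.602 1.977
12 4 8.321 3.708
13 4 10.554 3.048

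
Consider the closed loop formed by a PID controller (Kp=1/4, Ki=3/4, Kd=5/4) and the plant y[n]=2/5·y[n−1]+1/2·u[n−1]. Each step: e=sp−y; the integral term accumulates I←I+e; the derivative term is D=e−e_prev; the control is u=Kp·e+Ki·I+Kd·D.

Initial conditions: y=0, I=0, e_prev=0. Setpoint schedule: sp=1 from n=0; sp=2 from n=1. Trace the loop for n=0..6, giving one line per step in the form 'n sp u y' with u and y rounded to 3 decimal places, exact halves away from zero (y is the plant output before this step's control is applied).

0 1 2.250 0.000
1 2 1.469 1.125
2 2 2.148 1.184
3 2 2.016 1.548
4 2 2.631 1.627
5 2 2.247 1.966
6 2 2.822 1.910

(exact arithmetic carried between steps; '≈' marks a value shown rounded to 6 d.p. or computed from one; I and e_prev carry over from the previous line; the table rounds u and y to 3 d.p., halves away from zero)
n=0: y=0, sp=1, e=sp−y=1; I=1, D=e−e_prev=1; u=1/4·1+3/4·1+5/4·1=2.25; next y=2/5·0+1/2·2.25=1.125
n=1: y=1.125, sp=2, e=sp−y=0.875; I=1.875, D=e−e_prev=-0.125; u=1/4·0.875+3/4·1.875+5/4·(-0.125)=1.46875; next y=2/5·1.125+1/2·1.46875=1.184375
n=2: y=1.184375, sp=2, e=sp−y=0.815625; I=2.690625, D=e−e_prev=-0.059375; u=1/4·0.815625+3/4·2.690625+5/4·(-0.059375)≈2.147656; next y=2/5·1.184375+1/2·2.147656≈1.547578
n=3: y≈1.547578, sp=2, e=sp−y≈0.452422; I≈3.143047, D=e−e_prev≈-0.363203; u=1/4·0.452422+3/4·3.143047+5/4·(-0.363203)≈2.016387; next y=2/5·1.547578+1/2·2.016387≈1.627225
n=4: y≈1.627225, sp=2, e=sp−y≈0.372775; I≈3.515822, D=e−e_prev≈-0.079646; u=1/4·0.372775+3/4·3.515822+5/4·(-0.079646)≈2.630502; next y=2/5·1.627225+1/2·2.630502≈1.966141
n=5: y≈1.966141, sp=2, e=sp−y≈0.033859; I≈3.549681, D=e−e_prev≈-0.338916; u=1/4·0.033859+3/4·3.549681+5/4·(-0.338916)≈2.247080; next y=2/5·1.966141+1/2·2.247080≈1.909996
n=6: y≈1.909996, sp=2, e=sp−y≈0.090004; I≈3.639685, D=e−e_prev≈0.056145; u=1/4·0.090004+3/4·3.639685+5/4·0.056145≈2.822445; next y=2/5·1.909996+1/2·2.822445≈2.175221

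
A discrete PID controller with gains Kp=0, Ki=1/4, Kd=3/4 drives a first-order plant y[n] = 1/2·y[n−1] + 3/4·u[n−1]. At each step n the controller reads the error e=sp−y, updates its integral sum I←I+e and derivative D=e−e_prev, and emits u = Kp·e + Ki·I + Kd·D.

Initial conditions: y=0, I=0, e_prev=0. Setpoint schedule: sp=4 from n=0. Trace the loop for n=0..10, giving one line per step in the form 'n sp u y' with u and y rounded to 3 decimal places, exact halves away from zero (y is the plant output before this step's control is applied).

(exact arithmetic carried between steps; '≈' marks a value shown rounded to 6 d.p. or computed from one; I and e_prev carry over from the previous line; the table rounds u and y to 3 d.p., halves away from zero)
n=0: y=0, sp=4, e=sp−y=4; I=4, D=e−e_prev=4; u=0·4+1/4·4+3/4·4=4; next y=1/2·0+3/4·4=3
n=1: y=3, sp=4, e=sp−y=1; I=5, D=e−e_prev=-3; u=0·1+1/4·5+3/4·(-3)=-1; next y=1/2·3+3/4·(-1)=0.75
n=2: y=0.75, sp=4, e=sp−y=3.25; I=8.25, D=e−e_prev=2.25; u=0·3.25+1/4·8.25+3/4·2.25=3.75; next y=1/2·0.75+3/4·3.75=3.1875
n=3: y=3.1875, sp=4, e=sp−y=0.8125; I=9.0625, D=e−e_prev=-2.4375; u=0·0.8125+1/4·9.0625+3/4·(-2.4375)=0.4375; next y=1/2·3.1875+3/4·0.4375=1.921875
n=4: y=1.921875, sp=4, e=sp−y=2.078125; I=11.140625, D=e−e_prev=1.265625; u=0·2.078125+1/4·11.140625+3/4·1.265625=3.734375; next y=1/2·1.921875+3/4·3.734375≈3.761719
n=5: y≈3.761719, sp=4, e=sp−y≈0.238281; I≈11.378906, D=e−e_prev≈-1.839844; u=0·0.238281+1/4·11.378906+3/4·(-1.839844)≈1.464844; next y=1/2·3.761719+3/4·1.464844≈2.979492
n=6: y≈2.979492, sp=4, e=sp−y≈1.020508; I≈12.399414, D=e−e_prev≈0.782227; u=0·1.020508+1/4·12.399414+3/4·0.782227≈3.686523; next y=1/2·2.979492+3/4·3.686523≈4.254639
n=7: y≈4.254639, sp=4, e=sp−y≈-0.254639; I≈12.144775, D=e−e_prev≈-1.275146; u=0·(-0.254639)+1/4·12.144775+3/4·(-1.275146)≈2.079834; next y=1/2·4.254639+3/4·2.079834≈3.687195
n=8: y≈3.687195, sp=4, e=sp−y≈0.312805; I≈12.457581, D=e−e_prev≈0.567444; u=0·0.312805+1/4·12.457581+3/4·0.567444≈3.539978; next y=1/2·3.687195+3/4·3.539978≈4.498581
n=9: y≈4.498581, sp=4, e=sp−y≈-0.498581; I≈11.959000, D=e−e_prev≈-0.811386; u=0·(-0.498581)+1/4·11.959000+3/4·(-0.811386)≈2.381210; next y=1/2·4.498581+3/4·2.381210≈4.035198
n=10: y≈4.035198, sp=4, e=sp−y≈-0.035198; I≈11.923801, D=e−e_prev≈0.463383; u=0·(-0.035198)+1/4·11.923801+3/4·0.463383≈3.328487; next y=1/2·4.035198+3/4·3.328487≈4.513965

0 4 4.000 0.000
1 4 -1.000 3.000
2 4 3.750 0.750
3 4 0.438 3.188
4 4 3.734 1.922
5 4 1.465 3.762
6 4 3.687 2.979
7 4 2.080 4.255
8 4 3.540 3.687
9 4 2.381 4.499
10 4 3.328 4.035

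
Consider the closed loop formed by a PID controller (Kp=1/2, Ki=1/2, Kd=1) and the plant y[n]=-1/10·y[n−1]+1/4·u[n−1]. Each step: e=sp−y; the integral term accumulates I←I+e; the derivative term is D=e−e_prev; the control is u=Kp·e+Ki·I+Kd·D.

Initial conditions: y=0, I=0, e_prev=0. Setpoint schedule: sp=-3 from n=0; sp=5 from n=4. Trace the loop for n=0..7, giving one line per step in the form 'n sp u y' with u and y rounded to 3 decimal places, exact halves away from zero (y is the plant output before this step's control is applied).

(exact arithmetic carried between steps; '≈' marks a value shown rounded to 6 d.p. or computed from one; I and e_prev carry over from the previous line; the table rounds u and y to 3 d.p., halves away from zero)
n=0: y=0, sp=-3, e=sp−y=-3; I=-3, D=e−e_prev=-3; u=1/2·(-3)+1/2·(-3)+1·(-3)=-6; next y=-1/10·0+1/4·(-6)=-1.5
n=1: y=-1.5, sp=-3, e=sp−y=-1.5; I=-4.5, D=e−e_prev=1.5; u=1/2·(-1.5)+1/2·(-4.5)+1·1.5=-1.5; next y=-1/10·(-1.5)+1/4·(-1.5)=-0.225
n=2: y=-0.225, sp=-3, e=sp−y=-2.775; I=-7.275, D=e−e_prev=-1.275; u=1/2·(-2.775)+1/2·(-7.275)+1·(-1.275)=-6.3; next y=-1/10·(-0.225)+1/4·(-6.3)=-1.5525
n=3: y=-1.5525, sp=-3, e=sp−y=-1.4475; I=-8.7225, D=e−e_prev=1.3275; u=1/2·(-1.4475)+1/2·(-8.7225)+1·1.3275=-3.7575; next y=-1/10·(-1.5525)+1/4·(-3.7575)=-0.784125
n=4: y=-0.784125, sp=5, e=sp−y=5.784125; I=-2.938375, D=e−e_prev=7.231625; u=1/2·5.784125+1/2·(-2.938375)+1·7.231625=8.6545; next y=-1/10·(-0.784125)+1/4·8.6545≈2.242038
n=5: y≈2.242038, sp=5, e=sp−y≈2.757963; I≈-0.180413, D=e−e_prev≈-3.026163; u=1/2·2.757963+1/2·(-0.180413)+1·(-3.026163)≈-1.737388; next y=-1/10·2.242038+1/4·(-1.737388)≈-0.658551
n=6: y≈-0.658551, sp=5, e=sp−y≈5.658551; I≈5.478138, D=e−e_prev≈2.900588; u=1/2·5.658551+1/2·5.478138+1·2.900588≈8.468933; next y=-1/10·(-0.658551)+1/4·8.468933≈2.183088
n=7: y≈2.183088, sp=5, e=sp−y≈2.816912; I≈8.295050, D=e−e_prev≈-2.841639; u=1/2·2.816912+1/2·8.295050+1·(-2.841639)≈2.714342; next y=-1/10·2.183088+1/4·2.714342≈0.460277

0 -3 -6.000 0.000
1 -3 -1.500 -1.500
2 -3 -6.300 -0.225
3 -3 -3.758 -1.553
4 5 8.655 -0.784
5 5 -1.737 2.242
6 5 8.469 -0.659
7 5 2.714 2.183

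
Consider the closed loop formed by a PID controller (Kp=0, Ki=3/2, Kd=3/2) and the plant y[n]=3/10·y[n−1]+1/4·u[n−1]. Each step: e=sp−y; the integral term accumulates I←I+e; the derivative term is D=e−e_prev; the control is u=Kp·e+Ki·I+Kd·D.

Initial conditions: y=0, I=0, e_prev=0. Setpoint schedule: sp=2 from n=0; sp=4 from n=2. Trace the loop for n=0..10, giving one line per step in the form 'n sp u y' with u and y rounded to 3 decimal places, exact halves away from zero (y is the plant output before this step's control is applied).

0 2 6.000 0.000
1 2 1.500 1.500
2 4 12.525 0.825
3 4 5.614 3.379
4 4 13.261 2.417
5 4 9.323 4.040
6 4 13.190 3.543
7 4 10.677 4.360
8 4 12.512 3.977
9 4 10.940 4.321
10 4 11.843 4.031

(exact arithmetic carried between steps; '≈' marks a value shown rounded to 6 d.p. or computed from one; I and e_prev carry over from the previous line; the table rounds u and y to 3 d.p., halves away from zero)
n=0: y=0, sp=2, e=sp−y=2; I=2, D=e−e_prev=2; u=0·2+3/2·2+3/2·2=6; next y=3/10·0+1/4·6=1.5
n=1: y=1.5, sp=2, e=sp−y=0.5; I=2.5, D=e−e_prev=-1.5; u=0·0.5+3/2·2.5+3/2·(-1.5)=1.5; next y=3/10·1.5+1/4·1.5=0.825
n=2: y=0.825, sp=4, e=sp−y=3.175; I=5.675, D=e−e_prev=2.675; u=0·3.175+3/2·5.675+3/2·2.675=12.525; next y=3/10·0.825+1/4·12.525=3.37875
n=3: y=3.37875, sp=4, e=sp−y=0.62125; I=6.29625, D=e−e_prev=-2.55375; u=0·0.62125+3/2·6.29625+3/2·(-2.55375)=5.61375; next y=3/10·3.37875+1/4·5.61375≈2.417063
n=4: y≈2.417063, sp=4, e=sp−y≈1.582938; I≈7.879188, D=e−e_prev≈0.961688; u=0·1.582938+3/2·7.879188+3/2·0.961688≈13.261313; next y=3/10·2.417063+1/4·13.261313≈4.040447
n=5: y≈4.040447, sp=4, e=sp−y≈-0.040447; I≈7.838741, D=e−e_prev≈-1.623384; u=0·(-0.040447)+3/2·7.838741+3/2·(-1.623384)≈9.323034; next y=3/10·4.040447+1/4·9.323034≈3.542893
n=6: y≈3.542893, sp=4, e=sp−y≈0.457107; I≈8.295848, D=e−e_prev≈0.497554; u=0·0.457107+3/2·8.295848+3/2·0.497554≈13.190103; next y=3/10·3.542893+1/4·13.190103≈4.360394
n=7: y≈4.360394, sp=4, e=sp−y≈-0.360394; I≈7.935454, D=e−e_prev≈-0.817501; u=0·(-0.360394)+3/2·7.935454+3/2·(-0.817501)≈10.676930; next y=3/10·4.360394+1/4·10.676930≈3.977351
n=8: y≈3.977351, sp=4, e=sp−y≈0.022649; I≈7.958104, D=e−e_prev≈0.383043; u=0·0.022649+3/2·7.958104+3/2·0.383043≈12.511720; next y=3/10·3.977351+1/4·12.511720≈4.321135
n=9: y≈4.321135, sp=4, e=sp−y≈-0.321135; I≈7.636969, D=e−e_prev≈-0.343785; u=0·(-0.321135)+3/2·7.636969+3/2·(-0.343785)≈10.939776; next y=3/10·4.321135+1/4·10.939776≈4.031285
n=10: y≈4.031285, sp=4, e=sp−y≈-0.031285; I≈7.605684, D=e−e_prev≈0.289851; u=0·(-0.031285)+3/2·7.605684+3/2·0.289851≈11.843302; next y=3/10·4.031285+1/4·11.843302≈4.170211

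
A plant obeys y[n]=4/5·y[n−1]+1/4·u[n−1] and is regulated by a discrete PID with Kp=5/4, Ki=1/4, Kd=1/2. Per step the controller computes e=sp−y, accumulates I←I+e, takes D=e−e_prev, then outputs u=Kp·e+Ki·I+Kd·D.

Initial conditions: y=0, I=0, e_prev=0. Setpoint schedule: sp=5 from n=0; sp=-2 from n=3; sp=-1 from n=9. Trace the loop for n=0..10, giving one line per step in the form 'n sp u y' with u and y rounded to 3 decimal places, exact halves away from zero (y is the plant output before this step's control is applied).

(exact arithmetic carried between steps; '≈' marks a value shown rounded to 6 d.p. or computed from one; I and e_prev carry over from the previous line; the table rounds u and y to 3 d.p., halves away from zero)
n=0: y=0, sp=5, e=sp−y=5; I=5, D=e−e_prev=5; u=5/4·5+1/4·5+1/2·5=10; next y=4/5·0+1/4·10=2.5
n=1: y=2.5, sp=5, e=sp−y=2.5; I=7.5, D=e−e_prev=-2.5; u=5/4·2.5+1/4·7.5+1/2·(-2.5)=3.75; next y=4/5·2.5+1/4·3.75=2.9375
n=2: y=2.9375, sp=5, e=sp−y=2.0625; I=9.5625, D=e−e_prev=-0.4375; u=5/4·2.0625+1/4·9.5625+1/2·(-0.4375)=4.75; next y=4/5·2.9375+1/4·4.75=3.5375
n=3: y=3.5375, sp=-2, e=sp−y=-5.5375; I=4.025, D=e−e_prev=-7.6; u=5/4·(-5.5375)+1/4·4.025+1/2·(-7.6)=-9.715625; next y=4/5·3.5375+1/4·(-9.715625)≈0.401094
n=4: y≈0.401094, sp=-2, e=sp−y≈-2.401094; I≈1.623906, D=e−e_prev≈3.136406; u=5/4·(-2.401094)+1/4·1.623906+1/2·3.136406≈-1.027188; next y=4/5·0.401094+1/4·(-1.027188)≈0.064078
n=5: y≈0.064078, sp=-2, e=sp−y≈-2.064078; I≈-0.440172, D=e−e_prev≈0.337016; u=5/4·(-2.064078)+1/4·(-0.440172)+1/2·0.337016≈-2.521633; next y=4/5·0.064078+1/4·(-2.521633)≈-0.579146
n=6: y≈-0.579146, sp=-2, e=sp−y≈-1.420854; I≈-1.861026, D=e−e_prev≈0.643224; u=5/4·(-1.420854)+1/4·(-1.861026)+1/2·0.643224≈-1.919713; next y=4/5·(-0.579146)+1/4·(-1.919713)≈-0.943245
n=7: y≈-0.943245, sp=-2, e=sp−y≈-1.056755; I≈-2.917781, D=e−e_prev≈0.364099; u=5/4·(-1.056755)+1/4·(-2.917781)+1/2·0.364099≈-1.868340; next y=4/5·(-0.943245)+1/4·(-1.868340)≈-1.221681
n=8: y≈-1.221681, sp=-2, e=sp−y≈-0.778319; I≈-3.696101, D=e−e_prev≈0.278436; u=5/4·(-0.778319)+1/4·(-3.696101)+1/2·0.278436≈-1.757706; next y=4/5·(-1.221681)+1/4·(-1.757706)≈-1.416771
n=9: y≈-1.416771, sp=-1, e=sp−y≈0.416771; I≈-3.279330, D=e−e_prev≈1.195090; u=5/4·0.416771+1/4·(-3.279330)+1/2·1.195090≈0.298677; next y=4/5·(-1.416771)+1/4·0.298677≈-1.058748
n=10: y≈-1.058748, sp=-1, e=sp−y≈0.058748; I≈-3.220582, D=e−e_prev≈-0.358023; u=5/4·0.058748+1/4·(-3.220582)+1/2·(-0.358023)≈-0.910722; next y=4/5·(-1.058748)+1/4·(-0.910722)≈-1.074679

0 5 10.000 0.000
1 5 3.750 2.500
2 5 4.750 2.938
3 -2 -9.716 3.538
4 -2 -1.027 0.401
5 -2 -2.522 0.064
6 -2 -1.920 -0.579
7 -2 -1.868 -0.943
8 -2 -1.758 -1.222
9 -1 0.299 -1.417
10 -1 -0.911 -1.059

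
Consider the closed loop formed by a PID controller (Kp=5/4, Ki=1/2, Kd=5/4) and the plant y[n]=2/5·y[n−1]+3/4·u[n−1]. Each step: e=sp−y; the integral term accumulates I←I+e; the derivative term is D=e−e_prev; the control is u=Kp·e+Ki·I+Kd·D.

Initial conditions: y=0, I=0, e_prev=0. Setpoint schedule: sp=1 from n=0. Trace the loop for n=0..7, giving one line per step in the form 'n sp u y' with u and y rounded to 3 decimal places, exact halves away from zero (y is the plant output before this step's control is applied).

(exact arithmetic carried between steps; '≈' marks a value shown rounded to 6 d.p. or computed from one; I and e_prev carry over from the previous line; the table rounds u and y to 3 d.p., halves away from zero)
n=0: y=0, sp=1, e=sp−y=1; I=1, D=e−e_prev=1; u=5/4·1+1/2·1+5/4·1=3; next y=2/5·0+3/4·3=2.25
n=1: y=2.25, sp=1, e=sp−y=-1.25; I=-0.25, D=e−e_prev=-2.25; u=5/4·(-1.25)+1/2·(-0.25)+5/4·(-2.25)=-4.5; next y=2/5·2.25+3/4·(-4.5)=-2.475
n=2: y=-2.475, sp=1, e=sp−y=3.475; I=3.225, D=e−e_prev=4.725; u=5/4·3.475+1/2·3.225+5/4·4.725=11.8625; next y=2/5·(-2.475)+3/4·11.8625=7.906875
n=3: y=7.906875, sp=1, e=sp−y=-6.906875; I=-3.681875, D=e−e_prev=-10.381875; u=5/4·(-6.906875)+1/2·(-3.681875)+5/4·(-10.381875)=-23.451875; next y=2/5·7.906875+3/4·(-23.451875)≈-14.426156
n=4: y≈-14.426156, sp=1, e=sp−y≈15.426156; I≈11.744281, D=e−e_prev≈22.333031; u=5/4·15.426156+1/2·11.744281+5/4·22.333031≈53.071125; next y=2/5·(-14.426156)+3/4·53.071125≈34.032881
n=5: y≈34.032881, sp=1, e=sp−y≈-33.032881; I≈-21.2886, D=e−e_prev≈-48.459038; u=5/4·(-33.032881)+1/2·(-21.2886)+5/4·(-48.459038)≈-112.509198; next y=2/5·34.032881+3/4·(-112.509198)≈-70.768746
n=6: y≈-70.768746, sp=1, e=sp−y≈71.768746; I≈50.480146, D=e−e_prev≈104.801628; u=5/4·71.768746+1/2·50.480146+5/4·104.801628≈245.953041; next y=2/5·(-70.768746)+3/4·245.953041≈156.157282
n=7: y≈156.157282, sp=1, e=sp−y≈-155.157282; I≈-104.677136, D=e−e_prev≈-226.926028; u=5/4·(-155.157282)+1/2·(-104.677136)+5/4·(-226.926028)≈-529.942705; next y=2/5·156.157282+3/4·(-529.942705)≈-334.994116

0 1 3.000 0.000
1 1 -4.500 2.250
2 1 11.863 -2.475
3 1 -23.452 7.907
4 1 53.071 -14.426
5 1 -112.509 34.033
6 1 245.953 -70.769
7 1 -529.943 156.157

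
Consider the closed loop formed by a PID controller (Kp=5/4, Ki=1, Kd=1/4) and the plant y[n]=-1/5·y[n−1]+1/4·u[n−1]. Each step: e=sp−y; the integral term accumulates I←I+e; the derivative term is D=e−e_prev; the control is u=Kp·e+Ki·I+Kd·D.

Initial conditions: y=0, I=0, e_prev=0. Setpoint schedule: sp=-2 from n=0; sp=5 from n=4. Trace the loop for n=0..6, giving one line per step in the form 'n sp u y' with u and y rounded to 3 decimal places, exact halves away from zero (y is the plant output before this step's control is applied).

0 -2 -5.000 0.000
1 -2 -3.375 -1.250
2 -2 -6.078 -0.594
3 -2 -5.303 -1.401
4 5 10.508 -1.046
5 5 5.188 2.836
6 5 13.588 0.730

(exact arithmetic carried between steps; '≈' marks a value shown rounded to 6 d.p. or computed from one; I and e_prev carry over from the previous line; the table rounds u and y to 3 d.p., halves away from zero)
n=0: y=0, sp=-2, e=sp−y=-2; I=-2, D=e−e_prev=-2; u=5/4·(-2)+1·(-2)+1/4·(-2)=-5; next y=-1/5·0+1/4·(-5)=-1.25
n=1: y=-1.25, sp=-2, e=sp−y=-0.75; I=-2.75, D=e−e_prev=1.25; u=5/4·(-0.75)+1·(-2.75)+1/4·1.25=-3.375; next y=-1/5·(-1.25)+1/4·(-3.375)=-0.59375
n=2: y=-0.59375, sp=-2, e=sp−y=-1.40625; I=-4.15625, D=e−e_prev=-0.65625; u=5/4·(-1.40625)+1·(-4.15625)+1/4·(-0.65625)=-6.078125; next y=-1/5·(-0.59375)+1/4·(-6.078125)≈-1.400781
n=3: y≈-1.400781, sp=-2, e=sp−y≈-0.599219; I≈-4.755469, D=e−e_prev≈0.807031; u=5/4·(-0.599219)+1·(-4.755469)+1/4·0.807031≈-5.302734; next y=-1/5·(-1.400781)+1/4·(-5.302734)≈-1.045527
n=4: y≈-1.045527, sp=5, e=sp−y≈6.045527; I≈1.290059, D=e−e_prev≈6.644746; u=5/4·6.045527+1·1.290059+1/4·6.644746≈10.508154; next y=-1/5·(-1.045527)+1/4·10.508154≈2.836144
n=5: y≈2.836144, sp=5, e=sp−y≈2.163856; I≈3.453915, D=e−e_prev≈-3.881671; u=5/4·2.163856+1·3.453915+1/4·(-3.881671)≈5.188317; next y=-1/5·2.836144+1/4·5.188317≈0.729850
n=6: y≈0.729850, sp=5, e=sp−y≈4.270150; I≈7.724064, D=e−e_prev≈2.106294; u=5/4·4.270150+1·7.724064+1/4·2.106294≈13.588325; next y=-1/5·0.729850+1/4·13.588325≈3.251111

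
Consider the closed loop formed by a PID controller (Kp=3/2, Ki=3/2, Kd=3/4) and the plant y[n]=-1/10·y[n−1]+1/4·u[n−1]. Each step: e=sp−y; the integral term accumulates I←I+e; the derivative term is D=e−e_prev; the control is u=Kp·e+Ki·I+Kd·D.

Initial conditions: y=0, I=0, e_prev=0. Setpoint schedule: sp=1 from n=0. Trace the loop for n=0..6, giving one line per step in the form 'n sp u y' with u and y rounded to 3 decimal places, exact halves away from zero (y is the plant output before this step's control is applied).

(exact arithmetic carried between steps; '≈' marks a value shown rounded to 6 d.p. or computed from one; I and e_prev carry over from the previous line; the table rounds u and y to 3 d.p., halves away from zero)
n=0: y=0, sp=1, e=sp−y=1; I=1, D=e−e_prev=1; u=3/2·1+3/2·1+3/4·1=3.75; next y=-1/10·0+1/4·3.75=0.9375
n=1: y=0.9375, sp=1, e=sp−y=0.0625; I=1.0625, D=e−e_prev=-0.9375; u=3/2·0.0625+3/2·1.0625+3/4·(-0.9375)=0.984375; next y=-1/10·0.9375+1/4·0.984375≈0.152344
n=2: y≈0.152344, sp=1, e=sp−y≈0.847656; I≈1.910156, D=e−e_prev≈0.785156; u=3/2·0.847656+3/2·1.910156+3/4·0.785156≈4.725586; next y=-1/10·0.152344+1/4·4.725586≈1.166162
n=3: y≈1.166162, sp=1, e=sp−y≈-0.166162; I≈1.743994, D=e−e_prev≈-1.013818; u=3/2·(-0.166162)+3/2·1.743994+3/4·(-1.013818)≈1.606384; next y=-1/10·1.166162+1/4·1.606384≈0.284980
n=4: y≈0.284980, sp=1, e=sp−y≈0.715020; I≈2.459014, D=e−e_prev≈0.881182; u=3/2·0.715020+3/2·2.459014+3/4·0.881182≈5.421938; next y=-1/10·0.284980+1/4·5.421938≈1.326987
n=5: y≈1.326987, sp=1, e=sp−y≈-0.326987; I≈2.132028, D=e−e_prev≈-1.042007; u=3/2·(-0.326987)+3/2·2.132028+3/4·(-1.042007)≈1.926057; next y=-1/10·1.326987+1/4·1.926057≈0.348815
n=6: y≈0.348815, sp=1, e=sp−y≈0.651185; I≈2.783212, D=e−e_prev≈0.978171; u=3/2·0.651185+3/2·2.783212+3/4·0.978171≈5.885223; next y=-1/10·0.348815+1/4·5.885223≈1.436424

0 1 3.750 0.000
1 1 0.984 0.938
2 1 4.726 0.152
3 1 1.606 1.166
4 1 5.422 0.285
5 1 1.926 1.327
6 1 5.885 0.349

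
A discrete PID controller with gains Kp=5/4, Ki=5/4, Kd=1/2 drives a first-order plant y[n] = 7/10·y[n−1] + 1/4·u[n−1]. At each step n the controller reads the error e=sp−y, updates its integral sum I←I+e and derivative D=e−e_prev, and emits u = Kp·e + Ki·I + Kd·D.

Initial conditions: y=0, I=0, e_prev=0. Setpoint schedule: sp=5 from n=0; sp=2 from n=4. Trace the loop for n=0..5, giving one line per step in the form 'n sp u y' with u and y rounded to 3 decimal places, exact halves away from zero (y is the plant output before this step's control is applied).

(exact arithmetic carried between steps; '≈' marks a value shown rounded to 6 d.p. or computed from one; I and e_prev carry over from the previous line; the table rounds u and y to 3 d.p., halves away from zero)
n=0: y=0, sp=5, e=sp−y=5; I=5, D=e−e_prev=5; u=5/4·5+5/4·5+1/2·5=15; next y=7/10·0+1/4·15=3.75
n=1: y=3.75, sp=5, e=sp−y=1.25; I=6.25, D=e−e_prev=-3.75; u=5/4·1.25+5/4·6.25+1/2·(-3.75)=7.5; next y=7/10·3.75+1/4·7.5=4.5
n=2: y=4.5, sp=5, e=sp−y=0.5; I=6.75, D=e−e_prev=-0.75; u=5/4·0.5+5/4·6.75+1/2·(-0.75)=8.6875; next y=7/10·4.5+1/4·8.6875=5.321875
n=3: y=5.321875, sp=5, e=sp−y=-0.321875; I=6.428125, D=e−e_prev=-0.821875; u=5/4·(-0.321875)+5/4·6.428125+1/2·(-0.821875)=7.221875; next y=7/10·5.321875+1/4·7.221875≈5.530781
n=4: y≈5.530781, sp=2, e=sp−y≈-3.530781; I≈2.897344, D=e−e_prev≈-3.208906; u=5/4·(-3.530781)+5/4·2.897344+1/2·(-3.208906)≈-2.39625; next y=7/10·5.530781+1/4·(-2.39625)≈3.272484
n=5: y≈3.272484, sp=2, e=sp−y≈-1.272484; I≈1.624859, D=e−e_prev≈2.258297; u=5/4·(-1.272484)+5/4·1.624859+1/2·2.258297≈1.569617; next y=7/10·3.272484+1/4·1.569617≈2.683143

0 5 15.000 0.000
1 5 7.500 3.750
2 5 8.688 4.500
3 5 7.222 5.322
4 2 -2.396 5.531
5 2 1.570 3.272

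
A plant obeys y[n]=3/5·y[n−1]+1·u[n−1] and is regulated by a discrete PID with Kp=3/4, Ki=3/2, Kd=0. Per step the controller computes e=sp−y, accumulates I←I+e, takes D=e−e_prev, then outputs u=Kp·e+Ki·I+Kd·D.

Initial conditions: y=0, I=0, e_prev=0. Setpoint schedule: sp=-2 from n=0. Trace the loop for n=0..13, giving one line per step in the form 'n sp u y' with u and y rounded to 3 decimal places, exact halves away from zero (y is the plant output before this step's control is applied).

0 -2 -4.500 0.000
1 -2 2.625 -4.500
2 -2 -3.581 -0.075
3 -2 1.522 -3.626
4 -2 -2.726 -0.654
5 -2 0.800 -3.119
6 -2 -2.129 -1.071
7 -2 0.304 -2.772
8 -2 -1.717 -1.359
9 -2 -0.038 -2.532
10 -2 -1.433 -1.558
11 -2 -0.275 -2.367
12 -2 -1.236 -1.695
13 -2 -0.438 -2.253

(exact arithmetic carried between steps; '≈' marks a value shown rounded to 6 d.p. or computed from one; I and e_prev carry over from the previous line; the table rounds u and y to 3 d.p., halves away from zero)
n=0: y=0, sp=-2, e=sp−y=-2; I=-2, D=e−e_prev=-2; u=3/4·(-2)+3/2·(-2)+0·(-2)=-4.5; next y=3/5·0+1·(-4.5)=-4.5
n=1: y=-4.5, sp=-2, e=sp−y=2.5; I=0.5, D=e−e_prev=4.5; u=3/4·2.5+3/2·0.5+0·4.5=2.625; next y=3/5·(-4.5)+1·2.625=-0.075
n=2: y=-0.075, sp=-2, e=sp−y=-1.925; I=-1.425, D=e−e_prev=-4.425; u=3/4·(-1.925)+3/2·(-1.425)+0·(-4.425)=-3.58125; next y=3/5·(-0.075)+1·(-3.58125)=-3.62625
n=3: y=-3.62625, sp=-2, e=sp−y=1.62625; I=0.20125, D=e−e_prev=3.55125; u=3/4·1.62625+3/2·0.20125+0·3.55125≈1.521563; next y=3/5·(-3.62625)+1·1.521563≈-0.654188
n=4: y≈-0.654188, sp=-2, e=sp−y≈-1.345813; I≈-1.144563, D=e−e_prev≈-2.972063; u=3/4·(-1.345813)+3/2·(-1.144563)+0·(-2.972063)≈-2.726203; next y=3/5·(-0.654188)+1·(-2.726203)≈-3.118716
n=5: y≈-3.118716, sp=-2, e=sp−y≈1.118716; I≈-0.025847, D=e−e_prev≈2.464528; u=3/4·1.118716+3/2·(-0.025847)+0·2.464528≈0.800266; next y=3/5·(-3.118716)+1·0.800266≈-1.070963
n=6: y≈-1.070963, sp=-2, e=sp−y≈-0.929037; I≈-0.954884, D=e−e_prev≈-2.047753; u=3/4·(-0.929037)+3/2·(-0.954884)+0·(-2.047753)≈-2.129104; next y=3/5·(-1.070963)+1·(-2.129104)≈-2.771681
n=7: y≈-2.771681, sp=-2, e=sp−y≈0.771681; I≈-0.183202, D=e−e_prev≈1.700718; u=3/4·0.771681+3/2·(-0.183202)+0·1.700718≈0.303957; next y=3/5·(-2.771681)+1·0.303957≈-1.359052
n=8: y≈-1.359052, sp=-2, e=sp−y≈-0.640948; I≈-0.824151, D=e−e_prev≈-1.412630; u=3/4·(-0.640948)+3/2·(-0.824151)+0·(-1.412630)≈-1.716938; next y=3/5·(-1.359052)+1·(-1.716938)≈-2.532369
n=9: y≈-2.532369, sp=-2, e=sp−y≈0.532369; I≈-0.291782, D=e−e_prev≈1.173317; u=3/4·0.532369+3/2·(-0.291782)+0·1.173317≈-0.038397; next y=3/5·(-2.532369)+1·(-0.038397)≈-1.557818
n=10: y≈-1.557818, sp=-2, e=sp−y≈-0.442182; I≈-0.733964, D=e−e_prev≈-0.974551; u=3/4·(-0.442182)+3/2·(-0.733964)+0·(-0.974551)≈-1.432583; next y=3/5·(-1.557818)+1·(-1.432583)≈-2.367274
n=11: y≈-2.367274, sp=-2, e=sp−y≈0.367274; I≈-0.366691, D=e−e_prev≈0.809456; u=3/4·0.367274+3/2·(-0.366691)+0·0.809456≈-0.274581; next y=3/5·(-2.367274)+1·(-0.274581)≈-1.694945
n=12: y≈-1.694945, sp=-2, e=sp−y≈-0.305055; I≈-0.671746, D=e−e_prev≈-0.672329; u=3/4·(-0.305055)+3/2·(-0.671746)+0·(-0.672329)≈-1.236410; next y=3/5·(-1.694945)+1·(-1.236410)≈-2.253377
n=13: y≈-2.253377, sp=-2, e=sp−y≈0.253377; I≈-0.418369, D=e−e_prev≈0.558432; u=3/4·0.253377+3/2·(-0.418369)+0·0.558432≈-0.437521; next y=3/5·(-2.253377)+1·(-0.437521)≈-1.789547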